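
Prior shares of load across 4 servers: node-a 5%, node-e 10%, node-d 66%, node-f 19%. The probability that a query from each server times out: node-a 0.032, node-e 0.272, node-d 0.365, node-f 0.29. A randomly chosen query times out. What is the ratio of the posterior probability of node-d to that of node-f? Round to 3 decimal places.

By Bayes' rule, posterior ∝ prior × likelihood:
  node-a: 0.05 × 0.032 = 0.0016
  node-e: 0.1 × 0.272 = 0.0272
  node-d: 0.66 × 0.365 = 0.2409
  node-f: 0.19 × 0.29 = 0.0551
Total = 0.3248.
The ratio is 0.2409 / 0.0551 (the normalizer cancels) = 4.372.

4.372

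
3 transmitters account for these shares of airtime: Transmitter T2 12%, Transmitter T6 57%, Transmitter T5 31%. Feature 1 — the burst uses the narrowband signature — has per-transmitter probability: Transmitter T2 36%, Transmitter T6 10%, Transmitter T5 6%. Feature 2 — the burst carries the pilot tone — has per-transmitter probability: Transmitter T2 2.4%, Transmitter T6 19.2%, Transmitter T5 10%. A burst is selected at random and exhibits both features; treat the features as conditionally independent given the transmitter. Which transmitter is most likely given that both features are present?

Prior × likelihood for each hypothesis:
  Transmitter T2: 0.12 × 0.36 × 0.024 = 0.0010368
  Transmitter T6: 0.57 × 0.1 × 0.192 = 0.010944
  Transmitter T5: 0.31 × 0.06 × 0.1 = 0.00186
Sum = 0.0138408.
Largest term belongs to Transmitter T6, so Transmitter T6 is most probable.

Transmitter T6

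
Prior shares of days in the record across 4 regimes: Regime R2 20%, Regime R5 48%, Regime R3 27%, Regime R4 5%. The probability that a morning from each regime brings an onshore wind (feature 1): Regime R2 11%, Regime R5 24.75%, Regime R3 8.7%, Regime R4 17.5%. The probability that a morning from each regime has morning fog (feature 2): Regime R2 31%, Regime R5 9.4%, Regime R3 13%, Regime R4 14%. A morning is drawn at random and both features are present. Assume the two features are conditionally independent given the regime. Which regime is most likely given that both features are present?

Regime R5

Prior × likelihood for each hypothesis:
  Regime R2: 0.2 × 0.11 × 0.31 = 0.00682
  Regime R5: 0.48 × 0.2475 × 0.094 = 0.0111672
  Regime R3: 0.27 × 0.087 × 0.13 = 0.0030537
  Regime R4: 0.05 × 0.175 × 0.14 = 0.001225
Sum = 0.0222659.
Largest term belongs to Regime R5, so Regime R5 is most probable.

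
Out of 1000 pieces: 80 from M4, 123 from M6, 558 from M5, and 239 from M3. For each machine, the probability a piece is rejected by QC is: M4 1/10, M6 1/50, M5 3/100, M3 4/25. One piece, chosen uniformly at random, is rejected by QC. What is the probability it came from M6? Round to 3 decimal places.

Prior × likelihood for each hypothesis:
  M4: 0.08 × 0.1 = 0.008
  M6: 0.123 × 0.02 = 0.00246
  M5: 0.558 × 0.03 = 0.01674
  M3: 0.239 × 0.16 = 0.03824
Total = 0.06544.
P(M6 | evidence) = 0.00246 / 0.06544 ≈ 0.038.

0.038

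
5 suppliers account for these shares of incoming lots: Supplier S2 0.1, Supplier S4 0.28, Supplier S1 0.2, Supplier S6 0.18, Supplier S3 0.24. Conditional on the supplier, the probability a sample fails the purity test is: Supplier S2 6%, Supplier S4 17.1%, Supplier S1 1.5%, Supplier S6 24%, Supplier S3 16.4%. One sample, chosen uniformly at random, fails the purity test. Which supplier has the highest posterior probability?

Unnormalized posteriors (prior × likelihood):
  Supplier S2: 0.1 × 0.06 = 0.006
  Supplier S4: 0.28 × 0.171 = 0.04788
  Supplier S1: 0.2 × 0.015 = 0.003
  Supplier S6: 0.18 × 0.24 = 0.0432
  Supplier S3: 0.24 × 0.164 = 0.03936
Sum = 0.13944.
Largest term belongs to Supplier S4, so Supplier S4 is most probable.

Supplier S4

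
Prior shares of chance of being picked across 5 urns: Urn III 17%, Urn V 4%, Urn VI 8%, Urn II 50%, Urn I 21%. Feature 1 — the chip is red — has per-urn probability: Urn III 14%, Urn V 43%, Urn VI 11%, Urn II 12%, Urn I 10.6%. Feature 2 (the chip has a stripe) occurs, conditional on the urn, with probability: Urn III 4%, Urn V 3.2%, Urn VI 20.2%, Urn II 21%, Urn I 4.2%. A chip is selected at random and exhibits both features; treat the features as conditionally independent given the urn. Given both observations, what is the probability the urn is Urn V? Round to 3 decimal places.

By Bayes' rule, posterior ∝ prior × likelihood:
  Urn III: 0.17 × 0.14 × 0.04 = 0.000952
  Urn V: 0.04 × 0.43 × 0.032 = 0.0005504
  Urn VI: 0.08 × 0.11 × 0.202 = 0.0017776
  Urn II: 0.5 × 0.12 × 0.21 = 0.0126
  Urn I: 0.21 × 0.106 × 0.042 = 0.00093492
Total = 0.01681492.
P(Urn V | evidence) = 0.0005504 / 0.01681492 ≈ 0.033.

0.033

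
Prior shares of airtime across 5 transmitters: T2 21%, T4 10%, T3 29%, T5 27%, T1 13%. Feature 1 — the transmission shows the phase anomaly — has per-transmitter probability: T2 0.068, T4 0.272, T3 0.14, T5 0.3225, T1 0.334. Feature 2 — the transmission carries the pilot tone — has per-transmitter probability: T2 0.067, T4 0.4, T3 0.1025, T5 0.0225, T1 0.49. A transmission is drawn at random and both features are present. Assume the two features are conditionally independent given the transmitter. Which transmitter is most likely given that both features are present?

T1

Prior × likelihood for each hypothesis:
  T2: 0.21 × 0.068 × 0.067 = 0.00095676
  T4: 0.1 × 0.272 × 0.4 = 0.01088
  T3: 0.29 × 0.14 × 0.1025 = 0.0041615
  T5: 0.27 × 0.3225 × 0.0225 = 0.0019591875
  T1: 0.13 × 0.334 × 0.49 = 0.0212758
Total = 0.0392332475.
Largest term belongs to T1, so T1 is most probable.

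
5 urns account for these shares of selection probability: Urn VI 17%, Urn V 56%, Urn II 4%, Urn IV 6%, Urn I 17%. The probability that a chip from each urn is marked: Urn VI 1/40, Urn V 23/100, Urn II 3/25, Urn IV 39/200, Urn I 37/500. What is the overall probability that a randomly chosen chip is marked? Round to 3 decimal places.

0.162

Unnormalized posteriors (prior × likelihood):
  Urn VI: 0.17 × 0.025 = 0.00425
  Urn V: 0.56 × 0.23 = 0.1288
  Urn II: 0.04 × 0.12 = 0.0048
  Urn IV: 0.06 × 0.195 = 0.0117
  Urn I: 0.17 × 0.074 = 0.01258
P(marked) = 0.00425 + 0.1288 + 0.0048 + 0.0117 + 0.01258 = 0.16213 → 0.162.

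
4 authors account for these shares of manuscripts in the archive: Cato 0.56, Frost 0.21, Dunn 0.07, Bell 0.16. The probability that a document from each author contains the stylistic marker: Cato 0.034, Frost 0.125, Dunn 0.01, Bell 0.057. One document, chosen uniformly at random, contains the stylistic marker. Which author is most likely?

Frost

Unnormalized posteriors (prior × likelihood):
  Cato: 0.56 × 0.034 = 0.01904
  Frost: 0.21 × 0.125 = 0.02625
  Dunn: 0.07 × 0.01 = 0.0007
  Bell: 0.16 × 0.057 = 0.00912
Normalizing constant = 0.05511.
Largest term belongs to Frost, so Frost is most probable.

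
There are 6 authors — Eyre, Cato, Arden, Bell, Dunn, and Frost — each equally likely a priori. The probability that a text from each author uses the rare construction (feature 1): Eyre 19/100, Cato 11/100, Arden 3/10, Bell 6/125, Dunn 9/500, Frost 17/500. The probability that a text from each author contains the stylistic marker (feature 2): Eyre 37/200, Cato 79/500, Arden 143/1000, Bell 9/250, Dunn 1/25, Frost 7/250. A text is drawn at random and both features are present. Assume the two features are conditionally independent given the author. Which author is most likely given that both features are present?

With a uniform prior (1/6 each), posterior ∝ likelihood:
  Eyre: 0.19 × 0.185 = 0.03515
  Cato: 0.11 × 0.158 = 0.01738
  Arden: 0.3 × 0.143 = 0.0429
  Bell: 0.048 × 0.036 = 0.001728
  Dunn: 0.018 × 0.04 = 0.00072
  Frost: 0.034 × 0.028 = 0.000952
Sum = 0.09883.
Largest term belongs to Arden, so Arden is most probable.

Arden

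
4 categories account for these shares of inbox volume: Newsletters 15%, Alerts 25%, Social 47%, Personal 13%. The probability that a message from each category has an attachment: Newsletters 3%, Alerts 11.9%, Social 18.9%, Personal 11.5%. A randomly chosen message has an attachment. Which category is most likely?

Social

By Bayes' rule, posterior ∝ prior × likelihood:
  Newsletters: 0.15 × 0.03 = 0.0045
  Alerts: 0.25 × 0.119 = 0.02975
  Social: 0.47 × 0.189 = 0.08883
  Personal: 0.13 × 0.115 = 0.01495
Normalizing constant = 0.13803.
Largest term belongs to Social, so Social is most probable.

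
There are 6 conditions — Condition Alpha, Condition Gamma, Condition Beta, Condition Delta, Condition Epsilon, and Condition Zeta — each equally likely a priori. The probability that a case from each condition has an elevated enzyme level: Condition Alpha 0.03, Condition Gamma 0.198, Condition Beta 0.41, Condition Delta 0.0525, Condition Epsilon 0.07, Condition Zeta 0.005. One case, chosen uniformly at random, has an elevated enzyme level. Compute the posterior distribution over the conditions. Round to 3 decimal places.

With a uniform prior (1/6 each), posterior ∝ likelihood:
  Condition Alpha: 0.03
  Condition Gamma: 0.198
  Condition Beta: 0.41
  Condition Delta: 0.0525
  Condition Epsilon: 0.07
  Condition Zeta: 0.005
Sum = 0.7655.
P(Condition Alpha | elevated) = 0.03/0.7655 ≈ 0.039
P(Condition Gamma | elevated) = 0.198/0.7655 ≈ 0.259
P(Condition Beta | elevated) = 0.41/0.7655 ≈ 0.536
P(Condition Delta | elevated) = 0.0525/0.7655 ≈ 0.069
P(Condition Epsilon | elevated) = 0.07/0.7655 ≈ 0.091
P(Condition Zeta | elevated) = 0.005/0.7655 ≈ 0.007

Condition Alpha 0.039, Condition Gamma 0.259, Condition Beta 0.536, Condition Delta 0.069, Condition Epsilon 0.091, Condition Zeta 0.007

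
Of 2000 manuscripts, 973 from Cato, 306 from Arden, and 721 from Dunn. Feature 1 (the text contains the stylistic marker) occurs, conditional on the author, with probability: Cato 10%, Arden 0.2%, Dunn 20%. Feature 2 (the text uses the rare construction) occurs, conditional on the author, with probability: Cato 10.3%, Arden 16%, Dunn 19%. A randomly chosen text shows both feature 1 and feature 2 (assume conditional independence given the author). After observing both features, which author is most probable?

Prior × likelihood for each hypothesis:
  Cato: 0.4865 × 0.1 × 0.103 = 0.00501095
  Arden: 0.153 × 0.002 × 0.16 = 0.00004896
  Dunn: 0.3605 × 0.2 × 0.19 = 0.013699
Normalizing constant = 0.01875891.
Largest term belongs to Dunn, so Dunn is most probable.

Dunn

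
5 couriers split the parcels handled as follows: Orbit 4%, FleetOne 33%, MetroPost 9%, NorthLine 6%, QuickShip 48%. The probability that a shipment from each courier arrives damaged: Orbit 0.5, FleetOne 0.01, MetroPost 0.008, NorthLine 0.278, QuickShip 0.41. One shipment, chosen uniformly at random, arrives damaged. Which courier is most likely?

QuickShip

Prior × likelihood for each hypothesis:
  Orbit: 0.04 × 0.5 = 0.02
  FleetOne: 0.33 × 0.01 = 0.0033
  MetroPost: 0.09 × 0.008 = 0.00072
  NorthLine: 0.06 × 0.278 = 0.01668
  QuickShip: 0.48 × 0.41 = 0.1968
Total = 0.2375.
Largest term belongs to QuickShip, so QuickShip is most probable.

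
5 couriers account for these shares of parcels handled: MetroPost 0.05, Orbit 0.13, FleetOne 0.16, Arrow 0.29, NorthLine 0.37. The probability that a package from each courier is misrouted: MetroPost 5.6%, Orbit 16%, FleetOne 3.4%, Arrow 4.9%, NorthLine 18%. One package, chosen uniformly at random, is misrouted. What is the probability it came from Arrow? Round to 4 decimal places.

Compute prior × likelihood for every hypothesis:
  MetroPost: 0.05 × 0.056 = 0.0028
  Orbit: 0.13 × 0.16 = 0.0208
  FleetOne: 0.16 × 0.034 = 0.00544
  Arrow: 0.29 × 0.049 = 0.01421
  NorthLine: 0.37 × 0.18 = 0.0666
Normalizing constant = 0.10985.
P(Arrow | evidence) = 0.01421 / 0.10985 ≈ 0.1294.

0.1294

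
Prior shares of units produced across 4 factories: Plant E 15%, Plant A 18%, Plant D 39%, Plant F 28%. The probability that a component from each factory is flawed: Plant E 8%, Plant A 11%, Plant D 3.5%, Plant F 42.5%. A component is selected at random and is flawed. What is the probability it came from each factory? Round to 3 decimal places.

Prior × likelihood for each hypothesis:
  Plant E: 0.15 × 0.08 = 0.012
  Plant A: 0.18 × 0.11 = 0.0198
  Plant D: 0.39 × 0.035 = 0.01365
  Plant F: 0.28 × 0.425 = 0.119
Total = 0.16445.
P(Plant E | flawed) = 0.012/0.16445 ≈ 0.073
P(Plant A | flawed) = 0.0198/0.16445 ≈ 0.120
P(Plant D | flawed) = 0.01365/0.16445 ≈ 0.083
P(Plant F | flawed) = 0.119/0.16445 ≈ 0.724
(Check: 0.073+0.120+0.083+0.724 = 1.000.)

Plant E 0.073, Plant A 0.120, Plant D 0.083, Plant F 0.724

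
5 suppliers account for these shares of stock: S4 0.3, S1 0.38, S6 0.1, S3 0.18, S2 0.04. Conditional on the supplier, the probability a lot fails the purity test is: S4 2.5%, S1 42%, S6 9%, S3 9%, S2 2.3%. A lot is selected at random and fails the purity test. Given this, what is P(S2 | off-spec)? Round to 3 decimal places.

Compute prior × likelihood for every hypothesis:
  S4: 0.3 × 0.025 = 0.0075
  S1: 0.38 × 0.42 = 0.1596
  S6: 0.1 × 0.09 = 0.009
  S3: 0.18 × 0.09 = 0.0162
  S2: 0.04 × 0.023 = 0.00092
Total = 0.19322.
P(S2 | evidence) = 0.00092 / 0.19322 ≈ 0.005.

0.005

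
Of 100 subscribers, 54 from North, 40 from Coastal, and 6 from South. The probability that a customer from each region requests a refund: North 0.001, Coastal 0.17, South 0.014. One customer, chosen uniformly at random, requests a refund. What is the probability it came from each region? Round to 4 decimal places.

North 0.0078, Coastal 0.9801, South 0.0121

Compute prior × likelihood for every hypothesis:
  North: 0.54 × 0.001 = 0.00054
  Coastal: 0.4 × 0.17 = 0.068
  South: 0.06 × 0.014 = 0.00084
Total = 0.06938.
P(North | refund) = 0.00054/0.06938 ≈ 0.0078
P(Coastal | refund) = 0.068/0.06938 ≈ 0.9801
P(South | refund) = 0.00084/0.06938 ≈ 0.0121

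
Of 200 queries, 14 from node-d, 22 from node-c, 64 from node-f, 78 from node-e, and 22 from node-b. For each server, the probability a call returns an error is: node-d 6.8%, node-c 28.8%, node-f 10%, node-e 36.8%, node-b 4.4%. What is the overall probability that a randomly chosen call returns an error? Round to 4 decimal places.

0.2168

Unnormalized posteriors (prior × likelihood):
  node-d: 0.07 × 0.068 = 0.00476
  node-c: 0.11 × 0.288 = 0.03168
  node-f: 0.32 × 0.1 = 0.032
  node-e: 0.39 × 0.368 = 0.14352
  node-b: 0.11 × 0.044 = 0.00484
P(error) = 0.00476 + 0.03168 + 0.032 + 0.14352 + 0.00484 = 0.2168 → 0.2168.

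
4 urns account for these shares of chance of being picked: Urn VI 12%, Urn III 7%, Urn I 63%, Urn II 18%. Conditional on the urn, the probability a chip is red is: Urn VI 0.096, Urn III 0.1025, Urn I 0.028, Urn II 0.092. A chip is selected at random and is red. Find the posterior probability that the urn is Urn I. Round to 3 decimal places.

0.333

By Bayes' rule, posterior ∝ prior × likelihood:
  Urn VI: 0.12 × 0.096 = 0.01152
  Urn III: 0.07 × 0.1025 = 0.007175
  Urn I: 0.63 × 0.028 = 0.01764
  Urn II: 0.18 × 0.092 = 0.01656
Sum = 0.052895.
P(Urn I | evidence) = 0.01764 / 0.052895 ≈ 0.333.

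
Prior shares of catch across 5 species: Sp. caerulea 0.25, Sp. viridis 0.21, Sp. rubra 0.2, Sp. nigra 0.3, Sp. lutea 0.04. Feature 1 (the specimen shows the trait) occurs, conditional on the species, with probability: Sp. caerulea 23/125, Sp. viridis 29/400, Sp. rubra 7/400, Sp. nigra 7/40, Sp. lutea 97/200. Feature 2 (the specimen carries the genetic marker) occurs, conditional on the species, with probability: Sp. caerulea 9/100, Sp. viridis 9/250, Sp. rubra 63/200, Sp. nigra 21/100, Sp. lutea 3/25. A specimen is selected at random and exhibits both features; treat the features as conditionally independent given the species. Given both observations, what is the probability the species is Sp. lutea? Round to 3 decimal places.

Prior × likelihood for each hypothesis:
  Sp. caerulea: 0.25 × 0.184 × 0.09 = 0.00414
  Sp. viridis: 0.21 × 0.0725 × 0.036 = 0.0005481
  Sp. rubra: 0.2 × 0.0175 × 0.315 = 0.0011025
  Sp. nigra: 0.3 × 0.175 × 0.21 = 0.011025
  Sp. lutea: 0.04 × 0.485 × 0.12 = 0.002328
Total = 0.0191436.
P(Sp. lutea | evidence) = 0.002328 / 0.0191436 ≈ 0.122.

0.122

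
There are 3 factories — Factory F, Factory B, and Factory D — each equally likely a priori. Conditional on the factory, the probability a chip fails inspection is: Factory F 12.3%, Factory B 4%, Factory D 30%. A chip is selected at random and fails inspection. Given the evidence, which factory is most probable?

Since the prior is uniform, the posterior is proportional to the likelihood:
  Factory F: 0.123
  Factory B: 0.04
  Factory D: 0.3
Sum = 0.463.
Largest term belongs to Factory D, so Factory D is most probable.

Factory D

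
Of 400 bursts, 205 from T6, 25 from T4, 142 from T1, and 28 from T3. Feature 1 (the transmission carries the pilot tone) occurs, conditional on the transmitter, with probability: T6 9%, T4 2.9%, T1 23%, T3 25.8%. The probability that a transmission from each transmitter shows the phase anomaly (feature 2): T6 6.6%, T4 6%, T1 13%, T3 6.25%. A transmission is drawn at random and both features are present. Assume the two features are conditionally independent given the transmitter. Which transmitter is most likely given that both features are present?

Unnormalized posteriors (prior × likelihood):
  T6: 0.5125 × 0.09 × 0.066 = 0.00304425
  T4: 0.0625 × 0.029 × 0.06 = 0.00010875
  T1: 0.355 × 0.23 × 0.13 = 0.0106145
  T3: 0.07 × 0.258 × 0.0625 = 0.00112875
Total = 0.01489625.
Largest term belongs to T1, so T1 is most probable.

T1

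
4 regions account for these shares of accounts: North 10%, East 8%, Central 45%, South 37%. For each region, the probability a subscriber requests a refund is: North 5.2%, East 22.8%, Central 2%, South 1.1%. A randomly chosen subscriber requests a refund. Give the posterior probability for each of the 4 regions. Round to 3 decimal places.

By Bayes' rule, posterior ∝ prior × likelihood:
  North: 0.1 × 0.052 = 0.0052
  East: 0.08 × 0.228 = 0.01824
  Central: 0.45 × 0.02 = 0.009
  South: 0.37 × 0.011 = 0.00407
Total = 0.03651.
P(North | refund) = 0.0052/0.03651 ≈ 0.142
P(East | refund) = 0.01824/0.03651 ≈ 0.500
P(Central | refund) = 0.009/0.03651 ≈ 0.247
P(South | refund) = 0.00407/0.03651 ≈ 0.111

North 0.142, East 0.500, Central 0.247, South 0.111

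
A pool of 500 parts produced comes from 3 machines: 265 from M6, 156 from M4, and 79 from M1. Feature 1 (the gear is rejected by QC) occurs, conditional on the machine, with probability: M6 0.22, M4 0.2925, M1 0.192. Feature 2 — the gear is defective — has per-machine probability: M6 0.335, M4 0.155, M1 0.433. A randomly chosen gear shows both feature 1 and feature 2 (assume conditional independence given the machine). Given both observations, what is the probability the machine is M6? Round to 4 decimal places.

0.5888

Prior × likelihood for each hypothesis:
  M6: 0.53 × 0.22 × 0.335 = 0.039061
  M4: 0.312 × 0.2925 × 0.155 = 0.0141453
  M1: 0.158 × 0.192 × 0.433 = 0.013135488
Normalizing constant = 0.066341788.
P(M6 | evidence) = 0.039061 / 0.066341788 ≈ 0.5888.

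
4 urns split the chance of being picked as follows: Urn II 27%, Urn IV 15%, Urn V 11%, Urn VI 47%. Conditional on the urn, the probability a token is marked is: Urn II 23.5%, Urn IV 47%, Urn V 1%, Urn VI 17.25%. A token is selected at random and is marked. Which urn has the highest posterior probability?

Prior × likelihood for each hypothesis:
  Urn II: 0.27 × 0.235 = 0.06345
  Urn IV: 0.15 × 0.47 = 0.0705
  Urn V: 0.11 × 0.01 = 0.0011
  Urn VI: 0.47 × 0.1725 = 0.081075
Sum = 0.216125.
Largest term belongs to Urn VI, so Urn VI is most probable.

Urn VI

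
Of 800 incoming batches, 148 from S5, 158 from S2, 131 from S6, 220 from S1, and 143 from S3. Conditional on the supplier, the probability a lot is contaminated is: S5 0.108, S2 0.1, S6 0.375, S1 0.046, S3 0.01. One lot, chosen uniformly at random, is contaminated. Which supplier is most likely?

Compute prior × likelihood for every hypothesis:
  S5: 0.185 × 0.108 = 0.01998
  S2: 0.1975 × 0.1 = 0.01975
  S6: 0.16375 × 0.375 = 0.06140625
  S1: 0.275 × 0.046 = 0.01265
  S3: 0.17875 × 0.01 = 0.0017875
Normalizing constant = 0.11557375.
Largest term belongs to S6, so S6 is most probable.

S6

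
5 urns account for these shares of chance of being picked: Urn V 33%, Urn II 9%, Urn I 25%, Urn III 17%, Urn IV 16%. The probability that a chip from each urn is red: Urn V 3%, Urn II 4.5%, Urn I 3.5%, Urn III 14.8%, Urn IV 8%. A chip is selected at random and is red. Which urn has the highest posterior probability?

Prior × likelihood for each hypothesis:
  Urn V: 0.33 × 0.03 = 0.0099
  Urn II: 0.09 × 0.045 = 0.00405
  Urn I: 0.25 × 0.035 = 0.00875
  Urn III: 0.17 × 0.148 = 0.02516
  Urn IV: 0.16 × 0.08 = 0.0128
Sum = 0.06066.
Largest term belongs to Urn III, so Urn III is most probable.

Urn III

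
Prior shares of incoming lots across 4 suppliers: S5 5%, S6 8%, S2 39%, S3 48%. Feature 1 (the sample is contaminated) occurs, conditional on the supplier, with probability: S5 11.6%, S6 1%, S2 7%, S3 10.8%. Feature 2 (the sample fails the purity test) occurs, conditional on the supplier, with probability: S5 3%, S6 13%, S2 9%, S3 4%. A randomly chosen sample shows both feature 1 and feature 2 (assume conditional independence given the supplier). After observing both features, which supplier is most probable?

By Bayes' rule, posterior ∝ prior × likelihood:
  S5: 0.05 × 0.116 × 0.03 = 0.000174
  S6: 0.08 × 0.01 × 0.13 = 0.000104
  S2: 0.39 × 0.07 × 0.09 = 0.002457
  S3: 0.48 × 0.108 × 0.04 = 0.0020736
Normalizing constant = 0.0048086.
Largest term belongs to S2, so S2 is most probable.

S2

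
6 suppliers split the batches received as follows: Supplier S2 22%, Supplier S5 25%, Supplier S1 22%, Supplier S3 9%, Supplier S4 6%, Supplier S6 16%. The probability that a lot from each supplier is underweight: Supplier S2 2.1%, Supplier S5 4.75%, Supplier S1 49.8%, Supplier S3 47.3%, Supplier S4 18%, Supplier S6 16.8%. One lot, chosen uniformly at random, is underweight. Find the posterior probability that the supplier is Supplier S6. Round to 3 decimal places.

0.130

Compute prior × likelihood for every hypothesis:
  Supplier S2: 0.22 × 0.021 = 0.00462
  Supplier S5: 0.25 × 0.0475 = 0.011875
  Supplier S1: 0.22 × 0.498 = 0.10956
  Supplier S3: 0.09 × 0.473 = 0.04257
  Supplier S4: 0.06 × 0.18 = 0.0108
  Supplier S6: 0.16 × 0.168 = 0.02688
Normalizing constant = 0.206305.
P(Supplier S6 | evidence) = 0.02688 / 0.206305 ≈ 0.130.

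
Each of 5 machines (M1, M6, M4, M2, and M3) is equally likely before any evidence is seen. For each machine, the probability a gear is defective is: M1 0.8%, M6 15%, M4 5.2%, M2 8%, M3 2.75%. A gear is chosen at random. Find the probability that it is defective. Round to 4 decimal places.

Since the prior is uniform, the posterior is proportional to the likelihood:
  M1: 0.008
  M6: 0.15
  M4: 0.052
  M2: 0.08
  M3: 0.0275
P(defective) = (1/5) × (0.008 + 0.15 + 0.052 + 0.08 + 0.0275) = 0.3175/5 ≈ 0.0635.

0.0635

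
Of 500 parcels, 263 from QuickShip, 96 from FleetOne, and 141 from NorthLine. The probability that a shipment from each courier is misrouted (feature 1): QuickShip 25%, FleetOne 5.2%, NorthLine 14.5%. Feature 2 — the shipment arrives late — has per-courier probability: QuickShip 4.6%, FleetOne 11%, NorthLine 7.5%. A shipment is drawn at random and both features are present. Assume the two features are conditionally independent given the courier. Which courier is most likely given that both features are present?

Compute prior × likelihood for every hypothesis:
  QuickShip: 0.526 × 0.25 × 0.046 = 0.006049
  FleetOne: 0.192 × 0.052 × 0.11 = 0.00109824
  NorthLine: 0.282 × 0.145 × 0.075 = 0.00306675
Total = 0.01021399.
Largest term belongs to QuickShip, so QuickShip is most probable.

QuickShip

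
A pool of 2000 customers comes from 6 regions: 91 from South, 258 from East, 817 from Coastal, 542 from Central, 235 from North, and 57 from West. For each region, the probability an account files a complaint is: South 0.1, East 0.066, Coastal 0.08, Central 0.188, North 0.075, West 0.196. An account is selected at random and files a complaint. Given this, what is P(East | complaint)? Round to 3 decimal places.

0.077

Unnormalized posteriors (prior × likelihood):
  South: 0.0455 × 0.1 = 0.00455
  East: 0.129 × 0.066 = 0.008514
  Coastal: 0.4085 × 0.08 = 0.03268
  Central: 0.271 × 0.188 = 0.050948
  North: 0.1175 × 0.075 = 0.0088125
  West: 0.0285 × 0.196 = 0.005586
Normalizing constant = 0.1110905.
P(East | evidence) = 0.008514 / 0.1110905 ≈ 0.077.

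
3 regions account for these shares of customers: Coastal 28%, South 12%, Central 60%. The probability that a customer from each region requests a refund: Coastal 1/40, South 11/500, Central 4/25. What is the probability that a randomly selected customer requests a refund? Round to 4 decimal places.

0.1056

Unnormalized posteriors (prior × likelihood):
  Coastal: 0.28 × 0.025 = 0.007
  South: 0.12 × 0.022 = 0.00264
  Central: 0.6 × 0.16 = 0.096
P(refund) = 0.007 + 0.00264 + 0.096 = 0.10564 → 0.1056.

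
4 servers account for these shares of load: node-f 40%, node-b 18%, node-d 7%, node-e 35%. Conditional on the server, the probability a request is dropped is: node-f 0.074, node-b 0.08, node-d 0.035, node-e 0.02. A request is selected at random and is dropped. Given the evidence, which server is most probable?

By Bayes' rule, posterior ∝ prior × likelihood:
  node-f: 0.4 × 0.074 = 0.0296
  node-b: 0.18 × 0.08 = 0.0144
  node-d: 0.07 × 0.035 = 0.00245
  node-e: 0.35 × 0.02 = 0.007
Normalizing constant = 0.05345.
Largest term belongs to node-f, so node-f is most probable.

node-f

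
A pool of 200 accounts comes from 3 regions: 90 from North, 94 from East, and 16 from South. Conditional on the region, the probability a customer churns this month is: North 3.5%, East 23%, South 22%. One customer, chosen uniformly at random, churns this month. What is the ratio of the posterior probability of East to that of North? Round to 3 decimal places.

6.863

Compute prior × likelihood for every hypothesis:
  North: 0.45 × 0.035 = 0.01575
  East: 0.47 × 0.23 = 0.1081
  South: 0.08 × 0.22 = 0.0176
Normalizing constant = 0.14145.
The ratio is 0.1081 / 0.01575 (the normalizer cancels) = 6.863.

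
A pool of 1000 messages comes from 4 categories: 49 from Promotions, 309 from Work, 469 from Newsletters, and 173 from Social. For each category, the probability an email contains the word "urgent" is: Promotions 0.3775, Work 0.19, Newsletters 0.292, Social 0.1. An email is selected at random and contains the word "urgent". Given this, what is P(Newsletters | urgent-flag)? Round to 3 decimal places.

Prior × likelihood for each hypothesis:
  Promotions: 0.049 × 0.3775 = 0.0184975
  Work: 0.309 × 0.19 = 0.05871
  Newsletters: 0.469 × 0.292 = 0.136948
  Social: 0.173 × 0.1 = 0.0173
Total = 0.2314555.
P(Newsletters | evidence) = 0.136948 / 0.2314555 ≈ 0.592.

0.592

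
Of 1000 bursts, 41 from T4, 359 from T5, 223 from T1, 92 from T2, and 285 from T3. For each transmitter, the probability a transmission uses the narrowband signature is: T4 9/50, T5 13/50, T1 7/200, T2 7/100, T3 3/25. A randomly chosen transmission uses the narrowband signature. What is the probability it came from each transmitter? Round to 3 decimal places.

Compute prior × likelihood for every hypothesis:
  T4: 0.041 × 0.18 = 0.00738
  T5: 0.359 × 0.26 = 0.09334
  T1: 0.223 × 0.035 = 0.007805
  T2: 0.092 × 0.07 = 0.00644
  T3: 0.285 × 0.12 = 0.0342
Total = 0.149165.
P(T4 | narrowband) = 0.00738/0.149165 ≈ 0.049
P(T5 | narrowband) = 0.09334/0.149165 ≈ 0.626
P(T1 | narrowband) = 0.007805/0.149165 ≈ 0.052
P(T2 | narrowband) = 0.00644/0.149165 ≈ 0.043
P(T3 | narrowband) = 0.0342/0.149165 ≈ 0.229
(Check: 0.049+0.626+0.052+0.043+0.229 = 0.999.)

T4 0.049, T5 0.626, T1 0.052, T2 0.043, T3 0.229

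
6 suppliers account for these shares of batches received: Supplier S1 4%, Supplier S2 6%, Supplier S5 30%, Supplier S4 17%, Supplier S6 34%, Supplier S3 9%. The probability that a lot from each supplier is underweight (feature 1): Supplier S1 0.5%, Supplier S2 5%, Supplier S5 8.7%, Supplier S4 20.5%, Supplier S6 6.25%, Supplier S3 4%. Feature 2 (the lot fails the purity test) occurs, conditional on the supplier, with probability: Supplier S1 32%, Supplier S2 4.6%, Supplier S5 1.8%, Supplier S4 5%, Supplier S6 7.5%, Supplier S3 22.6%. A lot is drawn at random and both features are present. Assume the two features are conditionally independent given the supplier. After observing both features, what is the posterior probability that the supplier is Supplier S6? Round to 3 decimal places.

0.331

By Bayes' rule, posterior ∝ prior × likelihood:
  Supplier S1: 0.04 × 0.005 × 0.32 = 0.000064
  Supplier S2: 0.06 × 0.05 × 0.046 = 0.000138
  Supplier S5: 0.3 × 0.087 × 0.018 = 0.0004698
  Supplier S4: 0.17 × 0.205 × 0.05 = 0.0017425
  Supplier S6: 0.34 × 0.0625 × 0.075 = 0.00159375
  Supplier S3: 0.09 × 0.04 × 0.226 = 0.0008136
Sum = 0.00482165.
P(Supplier S6 | evidence) = 0.00159375 / 0.00482165 ≈ 0.331.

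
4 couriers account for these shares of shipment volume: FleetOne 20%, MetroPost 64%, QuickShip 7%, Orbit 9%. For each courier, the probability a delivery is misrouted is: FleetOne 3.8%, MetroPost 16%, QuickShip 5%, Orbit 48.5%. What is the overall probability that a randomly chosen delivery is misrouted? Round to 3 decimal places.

0.157

By Bayes' rule, posterior ∝ prior × likelihood:
  FleetOne: 0.2 × 0.038 = 0.0076
  MetroPost: 0.64 × 0.16 = 0.1024
  QuickShip: 0.07 × 0.05 = 0.0035
  Orbit: 0.09 × 0.485 = 0.04365
P(misrouted) = 0.0076 + 0.1024 + 0.0035 + 0.04365 = 0.15715 → 0.157.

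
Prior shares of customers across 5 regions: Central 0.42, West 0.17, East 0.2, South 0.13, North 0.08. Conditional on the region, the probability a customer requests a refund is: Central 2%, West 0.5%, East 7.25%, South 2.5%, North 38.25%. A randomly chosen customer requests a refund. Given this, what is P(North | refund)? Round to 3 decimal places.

Compute prior × likelihood for every hypothesis:
  Central: 0.42 × 0.02 = 0.0084
  West: 0.17 × 0.005 = 0.00085
  East: 0.2 × 0.0725 = 0.0145
  South: 0.13 × 0.025 = 0.00325
  North: 0.08 × 0.3825 = 0.0306
Total = 0.0576.
P(North | evidence) = 0.0306 / 0.0576 ≈ 0.531.

0.531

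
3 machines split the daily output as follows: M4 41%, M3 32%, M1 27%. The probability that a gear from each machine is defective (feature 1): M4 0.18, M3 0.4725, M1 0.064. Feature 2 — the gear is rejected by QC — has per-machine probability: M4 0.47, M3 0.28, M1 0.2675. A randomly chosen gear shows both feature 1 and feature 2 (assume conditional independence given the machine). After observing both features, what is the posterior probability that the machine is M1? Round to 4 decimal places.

Prior × likelihood for each hypothesis:
  M4: 0.41 × 0.18 × 0.47 = 0.034686
  M3: 0.32 × 0.4725 × 0.28 = 0.042336
  M1: 0.27 × 0.064 × 0.2675 = 0.0046224
Sum = 0.0816444.
P(M1 | evidence) = 0.0046224 / 0.0816444 ≈ 0.0566.

0.0566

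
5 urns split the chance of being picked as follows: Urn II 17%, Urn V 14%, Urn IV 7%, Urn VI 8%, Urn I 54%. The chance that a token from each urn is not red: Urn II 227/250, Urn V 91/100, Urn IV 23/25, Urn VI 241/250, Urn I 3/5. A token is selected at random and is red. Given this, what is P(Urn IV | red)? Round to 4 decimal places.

0.0222

Taking complements, P(red | each) = Urn II 0.092, Urn V 0.09, Urn IV 0.08, Urn VI 0.036, Urn I 0.4.
By Bayes' rule, posterior ∝ prior × likelihood:
  Urn II: 0.17 × 0.092 = 0.01564
  Urn V: 0.14 × 0.09 = 0.0126
  Urn IV: 0.07 × 0.08 = 0.0056
  Urn VI: 0.08 × 0.036 = 0.00288
  Urn I: 0.54 × 0.4 = 0.216
Total = 0.25272.
P(Urn IV | evidence) = 0.0056 / 0.25272 ≈ 0.0222.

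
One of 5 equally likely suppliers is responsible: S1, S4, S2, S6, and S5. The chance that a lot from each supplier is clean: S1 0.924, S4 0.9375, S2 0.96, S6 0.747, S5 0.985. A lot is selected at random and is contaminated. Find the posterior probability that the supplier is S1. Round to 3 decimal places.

0.170

Taking complements, P(contaminated | each) = S1 0.076, S4 0.0625, S2 0.04, S6 0.253, S5 0.015.
With a uniform prior (1/5 each), posterior ∝ likelihood:
  S1: 0.076
  S4: 0.0625
  S2: 0.04
  S6: 0.253
  S5: 0.015
Sum = 0.4465.
P(S1 | evidence) = 0.076 / 0.4465 ≈ 0.170.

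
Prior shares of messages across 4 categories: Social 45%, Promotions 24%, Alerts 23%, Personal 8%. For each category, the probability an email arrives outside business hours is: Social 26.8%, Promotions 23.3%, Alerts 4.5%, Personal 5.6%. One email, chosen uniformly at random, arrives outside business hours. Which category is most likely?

Unnormalized posteriors (prior × likelihood):
  Social: 0.45 × 0.268 = 0.1206
  Promotions: 0.24 × 0.233 = 0.05592
  Alerts: 0.23 × 0.045 = 0.01035
  Personal: 0.08 × 0.056 = 0.00448
Total = 0.19135.
Largest term belongs to Social, so Social is most probable.

Social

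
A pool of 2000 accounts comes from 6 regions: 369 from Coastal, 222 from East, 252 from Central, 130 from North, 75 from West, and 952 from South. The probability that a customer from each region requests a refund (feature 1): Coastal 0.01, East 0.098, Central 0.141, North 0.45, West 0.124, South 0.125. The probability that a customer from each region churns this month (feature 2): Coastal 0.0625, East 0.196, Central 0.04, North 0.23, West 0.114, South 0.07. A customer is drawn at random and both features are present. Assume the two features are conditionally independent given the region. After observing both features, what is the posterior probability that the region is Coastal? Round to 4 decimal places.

By Bayes' rule, posterior ∝ prior × likelihood:
  Coastal: 0.1845 × 0.01 × 0.0625 = 0.0001153125
  East: 0.111 × 0.098 × 0.196 = 0.002132088
  Central: 0.126 × 0.141 × 0.04 = 0.00071064
  North: 0.065 × 0.45 × 0.23 = 0.0067275
  West: 0.0375 × 0.124 × 0.114 = 0.0005301
  South: 0.476 × 0.125 × 0.07 = 0.004165
Total = 0.0143806405.
P(Coastal | evidence) = 0.0001153125 / 0.0143806405 ≈ 0.0080.

0.0080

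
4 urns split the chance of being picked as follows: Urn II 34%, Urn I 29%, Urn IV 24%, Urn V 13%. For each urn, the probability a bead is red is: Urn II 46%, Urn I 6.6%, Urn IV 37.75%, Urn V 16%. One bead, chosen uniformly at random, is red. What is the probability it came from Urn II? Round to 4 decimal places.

0.5451

Compute prior × likelihood for every hypothesis:
  Urn II: 0.34 × 0.46 = 0.1564
  Urn I: 0.29 × 0.066 = 0.01914
  Urn IV: 0.24 × 0.3775 = 0.0906
  Urn V: 0.13 × 0.16 = 0.0208
Normalizing constant = 0.28694.
P(Urn II | evidence) = 0.1564 / 0.28694 ≈ 0.5451.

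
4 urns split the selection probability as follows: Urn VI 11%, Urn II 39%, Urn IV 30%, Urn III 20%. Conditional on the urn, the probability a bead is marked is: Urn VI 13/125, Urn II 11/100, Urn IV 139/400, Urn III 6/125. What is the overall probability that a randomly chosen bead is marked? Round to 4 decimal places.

Unnormalized posteriors (prior × likelihood):
  Urn VI: 0.11 × 0.104 = 0.01144
  Urn II: 0.39 × 0.11 = 0.0429
  Urn IV: 0.3 × 0.3475 = 0.10425
  Urn III: 0.2 × 0.048 = 0.0096
P(marked) = 0.01144 + 0.0429 + 0.10425 + 0.0096 = 0.16819 → 0.1682.

0.1682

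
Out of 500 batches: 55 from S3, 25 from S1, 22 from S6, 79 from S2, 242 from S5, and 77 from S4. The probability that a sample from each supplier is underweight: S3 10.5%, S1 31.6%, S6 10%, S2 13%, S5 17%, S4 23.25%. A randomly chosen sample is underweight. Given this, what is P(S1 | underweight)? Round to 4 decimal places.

Unnormalized posteriors (prior × likelihood):
  S3: 0.11 × 0.105 = 0.01155
  S1: 0.05 × 0.316 = 0.0158
  S6: 0.044 × 0.1 = 0.0044
  S2: 0.158 × 0.13 = 0.02054
  S5: 0.484 × 0.17 = 0.08228
  S4: 0.154 × 0.2325 = 0.035805
Total = 0.170375.
P(S1 | evidence) = 0.0158 / 0.170375 ≈ 0.0927.

0.0927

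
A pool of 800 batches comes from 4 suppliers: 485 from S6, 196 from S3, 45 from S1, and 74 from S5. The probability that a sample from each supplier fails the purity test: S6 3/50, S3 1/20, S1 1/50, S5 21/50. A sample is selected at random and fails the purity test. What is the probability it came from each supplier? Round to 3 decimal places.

Unnormalized posteriors (prior × likelihood):
  S6: 0.60625 × 0.06 = 0.036375
  S3: 0.245 × 0.05 = 0.01225
  S1: 0.05625 × 0.02 = 0.001125
  S5: 0.0925 × 0.42 = 0.03885
Sum = 0.0886.
P(S6 | off-spec) = 0.036375/0.0886 ≈ 0.411
P(S3 | off-spec) = 0.01225/0.0886 ≈ 0.138
P(S1 | off-spec) = 0.001125/0.0886 ≈ 0.013
P(S5 | off-spec) = 0.03885/0.0886 ≈ 0.438

S6 0.411, S3 0.138, S1 0.013, S5 0.438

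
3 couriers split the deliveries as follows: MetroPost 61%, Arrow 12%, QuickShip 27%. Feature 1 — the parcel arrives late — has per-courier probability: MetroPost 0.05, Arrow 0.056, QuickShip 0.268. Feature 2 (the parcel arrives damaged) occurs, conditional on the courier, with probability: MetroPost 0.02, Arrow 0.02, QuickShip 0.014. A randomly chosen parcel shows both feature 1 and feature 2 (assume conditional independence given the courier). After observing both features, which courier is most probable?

Unnormalized posteriors (prior × likelihood):
  MetroPost: 0.61 × 0.05 × 0.02 = 0.00061
  Arrow: 0.12 × 0.056 × 0.02 = 0.0001344
  QuickShip: 0.27 × 0.268 × 0.014 = 0.00101304
Normalizing constant = 0.00175744.
Largest term belongs to QuickShip, so QuickShip is most probable.

QuickShip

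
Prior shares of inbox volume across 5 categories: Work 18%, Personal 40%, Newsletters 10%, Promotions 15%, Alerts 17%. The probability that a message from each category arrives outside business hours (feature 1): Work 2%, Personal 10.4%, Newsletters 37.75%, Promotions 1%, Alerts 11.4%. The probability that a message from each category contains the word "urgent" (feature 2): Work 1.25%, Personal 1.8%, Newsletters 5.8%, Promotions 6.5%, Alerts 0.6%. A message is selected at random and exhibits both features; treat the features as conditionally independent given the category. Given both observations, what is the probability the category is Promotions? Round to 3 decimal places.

0.030

Prior × likelihood for each hypothesis:
  Work: 0.18 × 0.02 × 0.0125 = 0.000045
  Personal: 0.4 × 0.104 × 0.018 = 0.0007488
  Newsletters: 0.1 × 0.3775 × 0.058 = 0.0021895
  Promotions: 0.15 × 0.01 × 0.065 = 0.0000975
  Alerts: 0.17 × 0.114 × 0.006 = 0.00011628
Total = 0.00319708.
P(Promotions | evidence) = 0.0000975 / 0.00319708 ≈ 0.030.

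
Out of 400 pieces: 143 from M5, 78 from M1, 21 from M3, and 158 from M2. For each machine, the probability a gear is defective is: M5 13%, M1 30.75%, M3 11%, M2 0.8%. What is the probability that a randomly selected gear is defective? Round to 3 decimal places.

0.115

Unnormalized posteriors (prior × likelihood):
  M5: 0.3575 × 0.13 = 0.046475
  M1: 0.195 × 0.3075 = 0.0599625
  M3: 0.0525 × 0.11 = 0.005775
  M2: 0.395 × 0.008 = 0.00316
P(defective) = 0.046475 + 0.0599625 + 0.005775 + 0.00316 = 0.1153725 → 0.115.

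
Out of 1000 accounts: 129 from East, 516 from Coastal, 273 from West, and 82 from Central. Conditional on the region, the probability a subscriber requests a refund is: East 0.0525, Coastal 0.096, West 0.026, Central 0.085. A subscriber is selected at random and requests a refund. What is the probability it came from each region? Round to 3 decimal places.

Prior × likelihood for each hypothesis:
  East: 0.129 × 0.0525 = 0.0067725
  Coastal: 0.516 × 0.096 = 0.049536
  West: 0.273 × 0.026 = 0.007098
  Central: 0.082 × 0.085 = 0.00697
Normalizing constant = 0.0703765.
P(East | refund) = 0.0067725/0.0703765 ≈ 0.096
P(Coastal | refund) = 0.049536/0.0703765 ≈ 0.704
P(West | refund) = 0.007098/0.0703765 ≈ 0.101
P(Central | refund) = 0.00697/0.0703765 ≈ 0.099

East 0.096, Coastal 0.704, West 0.101, Central 0.099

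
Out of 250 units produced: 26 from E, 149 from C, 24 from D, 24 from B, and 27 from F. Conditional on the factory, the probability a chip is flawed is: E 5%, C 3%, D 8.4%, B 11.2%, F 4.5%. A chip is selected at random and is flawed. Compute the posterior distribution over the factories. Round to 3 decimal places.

E 0.111, C 0.382, D 0.172, B 0.230, F 0.104

Prior × likelihood for each hypothesis:
  E: 0.104 × 0.05 = 0.0052
  C: 0.596 × 0.03 = 0.01788
  D: 0.096 × 0.084 = 0.008064
  B: 0.096 × 0.112 = 0.010752
  F: 0.108 × 0.045 = 0.00486
Total = 0.046756.
P(E | flawed) = 0.0052/0.046756 ≈ 0.111
P(C | flawed) = 0.01788/0.046756 ≈ 0.382
P(D | flawed) = 0.008064/0.046756 ≈ 0.172
P(B | flawed) = 0.010752/0.046756 ≈ 0.230
P(F | flawed) = 0.00486/0.046756 ≈ 0.104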